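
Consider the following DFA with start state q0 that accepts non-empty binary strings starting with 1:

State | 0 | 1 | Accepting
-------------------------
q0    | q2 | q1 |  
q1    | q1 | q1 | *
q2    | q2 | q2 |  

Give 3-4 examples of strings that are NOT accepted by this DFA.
Any strings that end in a non-accepting state work; for example:
"00": q0 → q2 → q2; q2 is not accepting → rejected
"000": q0 → q2 → q2 → q2; q2 is not accepting → rejected
"011": q0 → q2 → q2 → q2; q2 is not accepting → rejected
"0010": q0 → q2 → q2 → q2 → q2; q2 is not accepting → rejected

Final answer: "00", "000", "011", "0010"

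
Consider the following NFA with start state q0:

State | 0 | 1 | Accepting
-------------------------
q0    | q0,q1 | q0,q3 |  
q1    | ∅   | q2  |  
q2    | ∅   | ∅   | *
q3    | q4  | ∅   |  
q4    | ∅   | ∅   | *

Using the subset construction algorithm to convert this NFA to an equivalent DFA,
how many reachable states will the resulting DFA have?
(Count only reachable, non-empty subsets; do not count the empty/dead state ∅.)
Start subset: {q0}
{q0}: on 0 → {q0, q1}, on 1 → {q0, q3}
{q0, q1}: on 0 → {q0, q1}, on 1 → {q0, q2, q3}
{q0, q3}: on 0 → {q0, q1, q4}, on 1 → {q0, q3}
{q0, q2, q3}: on 0 → {q0, q1, q4}, on 1 → {q0, q3}
{q0, q1, q4}: on 0 → {q0, q1}, on 1 → {q0, q2, q3}
Reachable non-empty subsets: {q0}, {q0, q1}, {q0, q3}, {q0, q2, q3}, {q0, q1, q4} — 5 in total.

Final answer: 5 states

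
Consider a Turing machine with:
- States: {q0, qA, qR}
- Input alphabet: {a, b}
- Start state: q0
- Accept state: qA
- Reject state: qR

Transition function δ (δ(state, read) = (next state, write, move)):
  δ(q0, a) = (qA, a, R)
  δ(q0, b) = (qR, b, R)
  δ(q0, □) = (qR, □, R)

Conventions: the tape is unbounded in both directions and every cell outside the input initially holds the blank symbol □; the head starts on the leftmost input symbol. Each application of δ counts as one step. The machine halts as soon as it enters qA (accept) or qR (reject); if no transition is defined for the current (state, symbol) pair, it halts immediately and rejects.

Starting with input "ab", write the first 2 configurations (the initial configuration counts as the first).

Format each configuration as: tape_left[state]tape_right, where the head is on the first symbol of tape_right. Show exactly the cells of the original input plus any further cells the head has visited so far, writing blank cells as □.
Step 0: [q0]ab (head at position 0)
Step 1: δ(q0, a) = (qA, a, R)  ⊢  a[qA]b (head at position 1)

Final answer: [q0]ab ⊢ a[qA]b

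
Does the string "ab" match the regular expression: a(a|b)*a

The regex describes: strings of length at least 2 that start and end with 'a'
No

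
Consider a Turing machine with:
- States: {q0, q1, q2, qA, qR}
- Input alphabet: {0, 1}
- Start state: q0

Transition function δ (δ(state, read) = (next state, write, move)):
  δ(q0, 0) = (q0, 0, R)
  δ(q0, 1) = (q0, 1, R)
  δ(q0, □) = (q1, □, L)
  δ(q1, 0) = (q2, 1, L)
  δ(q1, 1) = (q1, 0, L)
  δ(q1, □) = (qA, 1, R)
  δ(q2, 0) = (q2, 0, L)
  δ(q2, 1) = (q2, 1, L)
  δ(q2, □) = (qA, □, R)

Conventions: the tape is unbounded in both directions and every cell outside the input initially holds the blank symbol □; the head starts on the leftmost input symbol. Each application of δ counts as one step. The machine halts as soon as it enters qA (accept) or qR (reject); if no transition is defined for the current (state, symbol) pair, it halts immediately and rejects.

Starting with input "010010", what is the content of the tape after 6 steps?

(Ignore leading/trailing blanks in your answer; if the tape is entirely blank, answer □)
Step 0: [q0]010010 (head at position 0)
Step 1: δ(q0, 0) = (q0, 0, R)  ⊢  0[q0]10010 (head at position 1)
Step 2: δ(q0, 1) = (q0, 1, R)  ⊢  01[q0]0010 (head at position 2)
Step 3: δ(q0, 0) = (q0, 0, R)  ⊢  010[q0]010 (head at position 3)
Step 4: δ(q0, 0) = (q0, 0, R)  ⊢  0100[q0]10 (head at position 4)
Step 5: δ(q0, 1) = (q0, 1, R)  ⊢  01001[q0]0 (head at position 5)
Step 6: δ(q0, 0) = (q0, 0, R)  ⊢  010010[q0]□ (head at position 6)
Tape after 6 steps (ignoring surrounding blanks): 010010

Final answer: Tape: 010010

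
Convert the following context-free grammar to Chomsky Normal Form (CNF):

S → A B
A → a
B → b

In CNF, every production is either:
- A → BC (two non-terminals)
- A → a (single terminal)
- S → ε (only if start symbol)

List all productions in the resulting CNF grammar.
The grammar has no ε-productions or unit productions to eliminate.
S → A B is already in CNF (two non-terminals) – keep it.
A → a is already in CNF (single terminal) – keep it.
B → b is already in CNF (single terminal) – keep it.
Resulting CNF grammar (3 productions): A → a; B → b; S → A B

Final answer: A → a; B → b; S → A B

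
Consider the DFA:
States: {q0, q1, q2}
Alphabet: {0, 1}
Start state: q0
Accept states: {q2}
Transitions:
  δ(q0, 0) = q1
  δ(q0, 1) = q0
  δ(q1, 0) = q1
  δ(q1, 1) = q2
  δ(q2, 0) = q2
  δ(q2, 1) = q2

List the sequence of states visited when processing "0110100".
Starting at q0
Read '0': q0 -> q1
Read '1': q1 -> q2
Read '1': q2 -> q2
Read '0': q2 -> q2
Read '1': q2 -> q2
Read '0': q2 -> q2
Read '0': q2 -> q2

Final answer: q0 -> q1 -> q2 -> q2 -> q2 -> q2 -> q2 -> q2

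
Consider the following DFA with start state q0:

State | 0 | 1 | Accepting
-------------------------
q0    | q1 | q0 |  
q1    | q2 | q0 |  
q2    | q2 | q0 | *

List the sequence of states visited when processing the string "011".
q0 → q1 → q0 → q0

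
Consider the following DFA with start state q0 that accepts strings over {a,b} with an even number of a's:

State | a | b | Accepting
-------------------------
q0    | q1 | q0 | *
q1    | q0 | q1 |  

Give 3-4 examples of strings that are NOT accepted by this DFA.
Any strings that end in a non-accepting state work; for example:
"ba": q0 → q0 → q1; q1 is not accepting → rejected
"baaa": q0 → q0 → q1 → q0 → q1; q1 is not accepting → rejected
"babb": q0 → q0 → q1 → q1 → q1; q1 is not accepting → rejected
"bbba": q0 → q0 → q0 → q0 → q1; q1 is not accepting → rejected

Final answer: "ba", "baaa", "babb", "bbba"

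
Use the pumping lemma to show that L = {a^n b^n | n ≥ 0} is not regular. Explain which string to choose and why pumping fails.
Language: L = {a^n b^n | n ≥ 0} (equal numbers of a's followed by b's)
Step 1: Assume for contradiction that L is regular, with pumping length p.
Step 2: Choose s = a^p b^p. Then s ∈ L (it has p a's followed by p b's) and |s| ≥ p.
Step 3: Consider any decomposition s = xyz with |xy| ≤ p and |y| > 0. Since |xy| ≤ p and the first p symbols of s are all a's, y = a^k for some k with 1 ≤ k ≤ p.
Step 4: Pumping up (i = 2): xy²z = a^(p+k) b^p, which has more a's than b's, so xy²z ∉ L.
This contradicts the pumping lemma, so L is not regular.

Final answer: Choose s = a^p b^p. Since |xy| ≤ p, y = a^k with k ≥ 1. Then xy²z = a^(p+k) b^p ∉ L.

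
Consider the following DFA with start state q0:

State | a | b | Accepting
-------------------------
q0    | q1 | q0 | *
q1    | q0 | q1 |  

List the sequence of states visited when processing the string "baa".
q0 → q0 → q1 → q0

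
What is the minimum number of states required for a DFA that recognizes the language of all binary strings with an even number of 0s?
Language: binary strings with an even number of 0s
Lower bound (Myhill–Nerode): the prefixes ε, 0 are pairwise distinguishable:
  ε vs 0: suffix ε distinguishes them (ε has zero 0s (accepted), 0 has one 0 (rejected))
So any DFA needs at least 2 states.
Upper bound: a DFA with 2 states exists (one state per class above).
Minimum states: 2

Final answer: 2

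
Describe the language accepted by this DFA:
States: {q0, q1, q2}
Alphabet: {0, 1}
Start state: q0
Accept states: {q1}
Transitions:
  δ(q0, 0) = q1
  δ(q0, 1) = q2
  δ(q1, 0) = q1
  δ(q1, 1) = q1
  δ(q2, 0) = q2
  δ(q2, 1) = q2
Analyzing the DFA structure:
Start state: q0
Accept states: {q1}
Interpreting what each state remembers (checking against the transitions):
  q0: nothing has been read yet
  q1: the first symbol was 0
  q2: the first symbol was 1 (trap state)
  δ(q0, 0): in q0 (nothing has been read yet), after reading 0 we have: the first symbol was 0 → q1
  δ(q0, 1): in q0 (nothing has been read yet), after reading 1 we have: the first symbol was 1 (trap state) → q2
  δ(q1, 0): in q1 (the first symbol was 0), after reading 0 we have: the first symbol was 0 → q1
  δ(q1, 1): in q1 (the first symbol was 0), after reading 1 we have: the first symbol was 0 → q1
  δ(q2, 0): in q2 (the first symbol was 1 (trap state)), after reading 0 we have: the first symbol was 1 (trap state) → q2
  δ(q2, 1): in q2 (the first symbol was 1 (trap state)), after reading 1 we have: the first symbol was 1 (trap state) → q2
A string is accepted iff it ends in {q1}, i.e. the first symbol was 0.
Language: All binary strings starting with 0

Final answer: All binary strings starting with 0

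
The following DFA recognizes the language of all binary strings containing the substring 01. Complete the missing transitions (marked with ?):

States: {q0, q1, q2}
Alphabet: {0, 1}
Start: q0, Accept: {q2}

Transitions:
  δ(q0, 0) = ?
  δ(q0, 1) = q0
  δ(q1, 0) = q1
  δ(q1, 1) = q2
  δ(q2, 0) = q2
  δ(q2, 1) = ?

What each state remembers (consistent with the given transitions and accept states):
  q0: 01 not seen yet and the last symbol was not 0
  q1: 01 not seen yet and the last symbol was 0
  q2: the substring 01 has already been seen
Filling in the missing entries:
  δ(q0, 0): in q0 (01 not seen yet and the last symbol was not 0), after reading 0 we have: 01 not seen yet and the last symbol was 0 → q1
  δ(q2, 1): in q2 (the substring 01 has already been seen), after reading 1 we have: the substring 01 has already been seen → q2

Final answer: δ(q0, 0) = q1; δ(q2, 1) = q2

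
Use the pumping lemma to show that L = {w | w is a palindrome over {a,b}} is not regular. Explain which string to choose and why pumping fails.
Language: L = {w | w is a palindrome over {a,b}} (strings that read the same forwards and backwards)
Step 1: Assume for contradiction that L is regular, with pumping length p.
Step 2: Choose s = a^p b a^p. Then s ∈ L (it reads the same forwards and backwards) and |s| ≥ p.
Step 3: Consider any decomposition s = xyz with |xy| ≤ p and |y| > 0. Since |xy| ≤ p and the first p symbols of s are all a's, y = a^k for some k with 1 ≤ k ≤ p.
Step 4: Pumping up (i = 2): xy²z = a^(p+k) b a^p. Its reverse is a^p b a^(p+k) ≠ a^(p+k) b a^p (the single b is no longer in the middle), so xy²z is not a palindrome and xy²z ∉ L.
This contradicts the pumping lemma, so L is not regular.

Final answer: Choose s = a^p b a^p. Since |xy| ≤ p, y = a^k with k ≥ 1. Then xy²z = a^(p+k) b a^p is not a palindrome, so ∉ L.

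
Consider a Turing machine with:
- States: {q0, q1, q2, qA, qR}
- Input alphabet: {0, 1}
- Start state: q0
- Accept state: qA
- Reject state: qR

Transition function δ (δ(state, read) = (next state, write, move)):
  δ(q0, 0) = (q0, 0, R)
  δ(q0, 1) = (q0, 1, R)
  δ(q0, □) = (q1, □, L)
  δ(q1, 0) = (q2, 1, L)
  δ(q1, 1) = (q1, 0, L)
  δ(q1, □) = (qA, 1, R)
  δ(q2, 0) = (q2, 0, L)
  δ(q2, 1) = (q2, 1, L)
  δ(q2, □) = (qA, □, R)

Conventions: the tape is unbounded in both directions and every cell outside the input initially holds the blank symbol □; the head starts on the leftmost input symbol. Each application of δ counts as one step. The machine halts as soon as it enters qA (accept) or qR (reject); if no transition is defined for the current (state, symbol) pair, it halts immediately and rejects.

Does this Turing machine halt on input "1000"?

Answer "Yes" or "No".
Step 0: [q0]1000 (head at position 0)
Step 1: δ(q0, 1) = (q0, 1, R)  ⊢  1[q0]000 (head at position 1)
Step 2: δ(q0, 0) = (q0, 0, R)  ⊢  10[q0]00 (head at position 2)
Step 3: δ(q0, 0) = (q0, 0, R)  ⊢  100[q0]0 (head at position 3)
Step 4: δ(q0, 0) = (q0, 0, R)  ⊢  1000[q0]□ (head at position 4)
Step 5: δ(q0, □) = (q1, □, L)  ⊢  100[q1]0□ (head at position 3)
Step 6: δ(q1, 0) = (q2, 1, L)  ⊢  10[q2]01□ (head at position 2)
Step 7: δ(q2, 0) = (q2, 0, L)  ⊢  1[q2]001□ (head at position 1)
Step 8: δ(q2, 0) = (q2, 0, L)  ⊢  [q2]1001□ (head at position 0)
Step 9: δ(q2, 1) = (q2, 1, L)  ⊢  [q2]□1001□ (head at position -1)
Step 10: δ(q2, □) = (qA, □, R)  ⊢  □[qA]1001□ (head at position 0)
The machine is in qA, so it halts and accepts.
It halts after 10 steps.

Final answer: Yes - halts after 10 steps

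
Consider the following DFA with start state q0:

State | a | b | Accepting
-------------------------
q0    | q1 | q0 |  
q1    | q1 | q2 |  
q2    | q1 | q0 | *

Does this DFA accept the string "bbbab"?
Start in q0.
Read 'b': q0 → q0
Read 'b': q0 → q0
Read 'b': q0 → q0
Read 'a': q0 → q1
Read 'b': q1 → q2
Final state q2 is accepting, so the string is accepted.

Final answer: Yes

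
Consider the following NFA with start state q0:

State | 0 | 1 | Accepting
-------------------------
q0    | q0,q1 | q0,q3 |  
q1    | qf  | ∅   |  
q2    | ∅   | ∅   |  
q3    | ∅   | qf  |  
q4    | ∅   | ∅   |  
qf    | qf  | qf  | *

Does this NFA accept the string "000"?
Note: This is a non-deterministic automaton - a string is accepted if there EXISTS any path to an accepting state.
Track the set of states the NFA could be in: start {q0}
Read '0': {q0} → {q0, q1}
Read '0': {q0, q1} → {q0, q1, qf}
Read '0': {q0, q1, qf} → {q0, q1, qf}
Final set {q0, q1, qf} contains accepting state(s) {qf} → accepted.

Final answer: Yes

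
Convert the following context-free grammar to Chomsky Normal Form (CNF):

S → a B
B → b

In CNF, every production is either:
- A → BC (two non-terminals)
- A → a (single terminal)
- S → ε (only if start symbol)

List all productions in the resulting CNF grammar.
The grammar has no ε-productions or unit productions to eliminate.
S → a B has terminal a in a right-hand side of length ≥ 2: introduce T_a → a and use T_a in place of a.
B → b is already in CNF (single terminal) – keep it.
S → a B becomes S → T_a B.
Resulting CNF grammar (3 productions): T_a → a; B → b; S → T_a B

Final answer: T_a → a; B → b; S → T_a B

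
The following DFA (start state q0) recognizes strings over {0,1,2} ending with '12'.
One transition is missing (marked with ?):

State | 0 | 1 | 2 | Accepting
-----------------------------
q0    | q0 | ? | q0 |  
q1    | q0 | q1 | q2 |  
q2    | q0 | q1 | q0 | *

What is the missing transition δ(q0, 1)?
q1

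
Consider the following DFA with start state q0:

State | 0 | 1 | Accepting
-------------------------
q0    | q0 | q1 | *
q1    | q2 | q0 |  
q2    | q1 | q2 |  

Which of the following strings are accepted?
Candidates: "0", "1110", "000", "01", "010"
"0": q0 → q0; q0 is accepting → accepted
"1110": q0 → q1 → q0 → q1 → q2; q2 is not accepting → rejected
"000": q0 → q0 → q0 → q0; q0 is accepting → accepted
"01": q0 → q0 → q1; q1 is not accepting → rejected
"010": q0 → q0 → q1 → q2; q2 is not accepting → rejected

Final answer: "0", "000"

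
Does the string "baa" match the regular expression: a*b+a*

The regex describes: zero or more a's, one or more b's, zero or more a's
Yes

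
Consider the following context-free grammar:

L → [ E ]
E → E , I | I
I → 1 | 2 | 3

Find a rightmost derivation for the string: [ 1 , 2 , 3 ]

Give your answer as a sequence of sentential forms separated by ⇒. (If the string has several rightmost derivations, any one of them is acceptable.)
Start with L.
Step 1: the rightmost non-terminal is L; apply L → [ E ]:  [ E ]
Step 2: the rightmost non-terminal is E; apply E → E , I:  [ E , I ]
Step 3: the rightmost non-terminal is I; apply I → 3:  [ E , 3 ]
Step 4: the rightmost non-terminal is E; apply E → E , I:  [ E , I , 3 ]
Step 5: the rightmost non-terminal is I; apply I → 2:  [ E , 2 , 3 ]
Step 6: the rightmost non-terminal is E; apply E → I:  [ I , 2 , 3 ]
Step 7: the rightmost non-terminal is I; apply I → 1:  [ 1 , 2 , 3 ]

Final answer: L ⇒ [ E ] ⇒ [ E , I ] ⇒ [ E , 3 ] ⇒ [ E , I , 3 ] ⇒ [ E , 2 , 3 ] ⇒ [ I , 2 , 3 ] ⇒ [ 1 , 2 , 3 ]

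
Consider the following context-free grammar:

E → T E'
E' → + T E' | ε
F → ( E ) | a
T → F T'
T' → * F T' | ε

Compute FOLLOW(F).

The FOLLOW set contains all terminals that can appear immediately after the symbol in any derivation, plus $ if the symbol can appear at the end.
Useful FIRST sets: FIRST(E') = {+, ε}, FIRST(T') = {*, ε} (both E' and T' are nullable).
FOLLOW(E): E is the start symbol → $; E appears in F → ( E ) followed by ')' → FOLLOW(E) = {), $}.
FOLLOW(E'): E' appears at the right end of E → T E' and of E' → + T E', so FOLLOW(E') ⊇ FOLLOW(E) (the second occurrence adds nothing new). FOLLOW(E') = {), $}.
FOLLOW(T): in E → T E' and E' → + T E', T is followed by E': add FIRST(E') minus ε = {+}; since E' is nullable, also add FOLLOW(E) and FOLLOW(E') = {), $}. FOLLOW(T) = {+, ), $}.
FOLLOW(T'): T' appears at the right end of T → F T' and of T' → * F T', so FOLLOW(T') = FOLLOW(T) = {+, ), $}.
FOLLOW(F): in T → F T' and T' → * F T', F is followed by T': add FIRST(T') minus ε = {*}; since T' is nullable, also add FOLLOW(T) and FOLLOW(T') = {+, ), $}. FOLLOW(F) = {*, +, ), $}.

Final answer: {$, ), *, +}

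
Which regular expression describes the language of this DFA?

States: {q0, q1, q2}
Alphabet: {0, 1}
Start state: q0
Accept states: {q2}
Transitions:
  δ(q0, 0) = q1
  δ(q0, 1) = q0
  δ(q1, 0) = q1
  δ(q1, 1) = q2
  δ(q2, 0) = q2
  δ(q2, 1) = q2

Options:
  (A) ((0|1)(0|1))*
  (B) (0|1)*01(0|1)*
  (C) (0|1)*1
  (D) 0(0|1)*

Testing sample strings against the DFA:
  '00110' -> accepted
  '0100' -> accepted
  '11' -> rejected
  '0111' -> accepted
Checking each option for a counterexample:
  (A) ((0|1)(0|1))*: ε is rejected by the DFA but matches the regex → eliminated
  (B) (0|1)*01(0|1)*: agrees with the DFA on all strings of length ≤ 4
  (C) (0|1)*1: '1' is rejected by the DFA but matches the regex → eliminated
  (D) 0(0|1)*: '0' is rejected by the DFA but matches the regex → eliminated
Only (B) (0|1)*01(0|1)* is consistent with the DFA.

Final answer: (B) (0|1)*01(0|1)*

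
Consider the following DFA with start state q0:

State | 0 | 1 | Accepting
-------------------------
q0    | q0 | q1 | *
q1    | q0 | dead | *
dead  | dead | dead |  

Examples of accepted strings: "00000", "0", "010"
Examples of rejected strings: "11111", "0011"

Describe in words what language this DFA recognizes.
binary strings with no two consecutive 1s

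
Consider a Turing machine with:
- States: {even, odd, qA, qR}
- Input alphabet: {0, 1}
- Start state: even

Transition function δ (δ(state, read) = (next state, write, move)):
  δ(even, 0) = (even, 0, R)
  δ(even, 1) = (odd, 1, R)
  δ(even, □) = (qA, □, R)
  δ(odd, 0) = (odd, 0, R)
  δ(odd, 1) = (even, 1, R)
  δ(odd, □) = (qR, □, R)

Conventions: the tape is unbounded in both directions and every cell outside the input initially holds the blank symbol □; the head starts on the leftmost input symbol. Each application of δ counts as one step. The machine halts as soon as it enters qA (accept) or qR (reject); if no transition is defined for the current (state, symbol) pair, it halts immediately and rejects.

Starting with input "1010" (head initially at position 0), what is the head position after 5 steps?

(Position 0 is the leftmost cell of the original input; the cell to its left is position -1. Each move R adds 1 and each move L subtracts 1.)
Step 0: [even]1010 (head at position 0)
Step 1: δ(even, 1) = (odd, 1, R)  ⊢  1[odd]010 (head at position 1)
Step 2: δ(odd, 0) = (odd, 0, R)  ⊢  10[odd]10 (head at position 2)
Step 3: δ(odd, 1) = (even, 1, R)  ⊢  101[even]0 (head at position 3)
Step 4: δ(even, 0) = (even, 0, R)  ⊢  1010[even]□ (head at position 4)
Step 5: δ(even, □) = (qA, □, R)  ⊢  1010□[qA]□ (head at position 5)
Head position after 5 steps: 5

Final answer: Position 5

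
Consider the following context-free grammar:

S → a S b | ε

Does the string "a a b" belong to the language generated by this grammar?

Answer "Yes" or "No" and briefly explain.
Every derivation applies S → a S b some number n of times and then S → ε, producing a^n b^n with equally many a's and b's. The string a a b has two a's but only one b, so it cannot be derived.

Final answer: No - no valid derivation exists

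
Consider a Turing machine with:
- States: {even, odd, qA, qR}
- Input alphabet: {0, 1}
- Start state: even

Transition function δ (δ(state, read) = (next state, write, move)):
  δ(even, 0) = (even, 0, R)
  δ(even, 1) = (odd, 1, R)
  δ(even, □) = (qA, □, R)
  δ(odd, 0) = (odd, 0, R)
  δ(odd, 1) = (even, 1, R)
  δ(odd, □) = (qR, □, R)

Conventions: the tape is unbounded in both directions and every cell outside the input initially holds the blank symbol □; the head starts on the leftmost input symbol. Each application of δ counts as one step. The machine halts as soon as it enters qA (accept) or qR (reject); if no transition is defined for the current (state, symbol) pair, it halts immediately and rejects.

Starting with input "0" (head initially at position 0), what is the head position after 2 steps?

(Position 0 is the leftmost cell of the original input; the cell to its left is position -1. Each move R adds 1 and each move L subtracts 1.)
Step 0: [even]0 (head at position 0)
Step 1: δ(even, 0) = (even, 0, R)  ⊢  0[even]□ (head at position 1)
Step 2: δ(even, □) = (qA, □, R)  ⊢  0□[qA]□ (head at position 2)
Head position after 2 steps: 2

Final answer: Position 2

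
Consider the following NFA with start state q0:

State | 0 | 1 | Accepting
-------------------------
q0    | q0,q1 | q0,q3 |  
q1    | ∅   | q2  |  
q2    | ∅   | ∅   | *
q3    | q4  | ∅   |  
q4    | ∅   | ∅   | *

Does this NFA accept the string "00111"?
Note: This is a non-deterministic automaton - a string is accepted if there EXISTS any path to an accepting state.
Track the set of states the NFA could be in: start {q0}
Read '0': {q0} → {q0, q1}
Read '0': {q0, q1} → {q0, q1}
Read '1': {q0, q1} → {q0, q2, q3}
Read '1': {q0, q2, q3} → {q0, q3}
Read '1': {q0, q3} → {q0, q3}
Final set {q0, q3} contains no accepting state → rejected.

Final answer: No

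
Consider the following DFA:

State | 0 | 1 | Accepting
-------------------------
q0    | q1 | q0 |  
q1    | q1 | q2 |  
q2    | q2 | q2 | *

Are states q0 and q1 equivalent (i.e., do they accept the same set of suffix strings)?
Try the suffix "1".
From q0: q0 → q0 — not accepting.
From q1: q1 → q2 — accepting.
The two states disagree on this suffix, so they are not equivalent.

Final answer: No. Distinguishing string: "1" - accepted from q1 but not from q0.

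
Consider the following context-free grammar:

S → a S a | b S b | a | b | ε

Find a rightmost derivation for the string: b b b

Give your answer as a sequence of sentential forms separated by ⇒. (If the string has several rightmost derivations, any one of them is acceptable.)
Start with S.
Step 1: the rightmost non-terminal is S; apply S → b S b:  b S b
Step 2: the rightmost non-terminal is S; apply S → b:  b b b

Final answer: S ⇒ b S b ⇒ b b b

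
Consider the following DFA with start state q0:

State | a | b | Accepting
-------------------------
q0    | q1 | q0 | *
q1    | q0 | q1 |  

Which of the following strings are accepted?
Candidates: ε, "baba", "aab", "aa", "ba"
ε: q0; q0 is accepting → accepted
"baba": q0 → q0 → q1 → q1 → q0; q0 is accepting → accepted
"aab": q0 → q1 → q0 → q0; q0 is accepting → accepted
"aa": q0 → q1 → q0; q0 is accepting → accepted
"ba": q0 → q0 → q1; q1 is not accepting → rejected

Final answer: ε, "baba", "aab", "aa"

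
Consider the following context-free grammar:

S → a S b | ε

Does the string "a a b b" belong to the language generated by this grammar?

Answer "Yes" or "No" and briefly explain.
A derivation exists: S ⇒ a S b ⇒ a a S b b ⇒ a a b b (using S → a S b twice, then S → ε).

Final answer: Yes - a valid derivation exists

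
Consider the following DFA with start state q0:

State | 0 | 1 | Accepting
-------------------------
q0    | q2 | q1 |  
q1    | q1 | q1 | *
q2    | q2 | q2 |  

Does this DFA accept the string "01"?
Start in q0.
Read '0': q0 → q2
Read '1': q2 → q2
Final state q2 is not accepting, so the string is rejected.

Final answer: No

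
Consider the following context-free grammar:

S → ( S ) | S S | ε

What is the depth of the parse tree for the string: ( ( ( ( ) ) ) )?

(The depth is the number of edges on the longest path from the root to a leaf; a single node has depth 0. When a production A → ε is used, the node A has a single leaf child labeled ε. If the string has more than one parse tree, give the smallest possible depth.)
The string is 4 nested pairs. The shallowest parse tree applies S → ( S ) 4 times (one node per nested pair, each a child of the previous) and then S → ε in the middle.
S nodes at depths 0..4, ε leaf at depth 5; parentheses leaves are at depths 1..4.
(Using S → S S with an S → ε child anywhere only adds levels, so it cannot give a shallower tree.)
Depth = 5.

Final answer: 5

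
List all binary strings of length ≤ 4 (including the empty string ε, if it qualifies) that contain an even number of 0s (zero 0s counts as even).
Checking every binary string of length 0 to 4:
  Length 0: accepted: ε | rejected: (none)
  Length 1: accepted: 1 | rejected: 0
  Length 2: accepted: 00, 11 | rejected: 01, 10
  Length 3: accepted: 001, 010, 100, 111 | rejected: 000, 011, 101, 110
  Length 4: accepted: 0000, 0011, 0101, 0110, 1001, 1010, 1100, 1111 | rejected: 0001, 0010, 0100, 0111, 1000, 1011, 1101, 1110
Total: 16 string(s).

Final answer: ε, 1, 00, 11, 001, 010, 100, 111, 0000, 0011, 0101, 0110, 1001, 1010, 1100, 1111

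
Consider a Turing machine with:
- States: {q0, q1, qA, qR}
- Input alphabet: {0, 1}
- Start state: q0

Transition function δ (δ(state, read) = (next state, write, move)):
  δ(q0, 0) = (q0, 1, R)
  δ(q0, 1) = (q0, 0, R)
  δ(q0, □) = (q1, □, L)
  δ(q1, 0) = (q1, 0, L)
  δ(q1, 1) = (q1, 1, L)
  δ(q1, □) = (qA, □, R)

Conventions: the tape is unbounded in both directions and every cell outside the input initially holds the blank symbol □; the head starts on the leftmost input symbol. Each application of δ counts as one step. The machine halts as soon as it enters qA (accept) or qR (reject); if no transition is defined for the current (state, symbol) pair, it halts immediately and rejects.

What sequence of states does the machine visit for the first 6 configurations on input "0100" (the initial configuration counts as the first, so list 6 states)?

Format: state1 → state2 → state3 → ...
Step 0: [q0]0100 (head at position 0)
Step 1: δ(q0, 0) = (q0, 1, R)  ⊢  1[q0]100 (head at position 1)
Step 2: δ(q0, 1) = (q0, 0, R)  ⊢  10[q0]00 (head at position 2)
Step 3: δ(q0, 0) = (q0, 1, R)  ⊢  101[q0]0 (head at position 3)
Step 4: δ(q0, 0) = (q0, 1, R)  ⊢  1011[q0]□ (head at position 4)
Step 5: δ(q0, □) = (q1, □, L)  ⊢  101[q1]1□ (head at position 3)
Reading off the states of these 6 configurations: q0 → q0 → q0 → q0 → q0 → q1

Final answer: q0 → q0 → q0 → q0 → q0 → q1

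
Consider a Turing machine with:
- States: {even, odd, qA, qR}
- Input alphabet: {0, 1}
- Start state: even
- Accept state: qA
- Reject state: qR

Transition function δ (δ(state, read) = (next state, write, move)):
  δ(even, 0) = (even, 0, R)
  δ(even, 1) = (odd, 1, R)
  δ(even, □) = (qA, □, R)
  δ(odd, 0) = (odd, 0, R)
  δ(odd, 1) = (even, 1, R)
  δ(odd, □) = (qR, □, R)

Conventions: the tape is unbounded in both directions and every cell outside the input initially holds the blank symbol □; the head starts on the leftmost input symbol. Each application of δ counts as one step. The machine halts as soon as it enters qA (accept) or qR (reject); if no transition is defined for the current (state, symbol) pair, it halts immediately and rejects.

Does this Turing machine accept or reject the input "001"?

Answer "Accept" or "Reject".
Step 0: [even]001 (head at position 0)
Step 1: δ(even, 0) = (even, 0, R)  ⊢  0[even]01 (head at position 1)
Step 2: δ(even, 0) = (even, 0, R)  ⊢  00[even]1 (head at position 2)
Step 3: δ(even, 1) = (odd, 1, R)  ⊢  001[odd]□ (head at position 3)
Step 4: δ(odd, □) = (qR, □, R)  ⊢  001□[qR]□ (head at position 4)
The machine is in qR, so it halts and rejects.

Final answer: Reject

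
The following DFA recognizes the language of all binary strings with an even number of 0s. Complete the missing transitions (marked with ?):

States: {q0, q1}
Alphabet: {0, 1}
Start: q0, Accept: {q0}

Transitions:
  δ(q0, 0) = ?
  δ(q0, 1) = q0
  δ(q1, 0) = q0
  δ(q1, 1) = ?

What each state remembers (consistent with the given transitions and accept states):
  q0: an even number of 0s has been read so far
  q1: an odd number of 0s has been read so far
Filling in the missing entries:
  δ(q0, 0): in q0 (an even number of 0s has been read so far), after reading 0 we have: an odd number of 0s has been read so far → q1
  δ(q1, 1): in q1 (an odd number of 0s has been read so far), after reading 1 we have: an odd number of 0s has been read so far → q1

Final answer: δ(q0, 0) = q1; δ(q1, 1) = q1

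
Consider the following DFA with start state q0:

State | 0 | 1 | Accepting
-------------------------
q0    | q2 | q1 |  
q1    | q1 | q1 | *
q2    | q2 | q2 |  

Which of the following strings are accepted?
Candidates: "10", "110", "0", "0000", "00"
"10": q0 → q1 → q1; q1 is accepting → accepted
"110": q0 → q1 → q1 → q1; q1 is accepting → accepted
"0": q0 → q2; q2 is not accepting → rejected
"0000": q0 → q2 → q2 → q2 → q2; q2 is not accepting → rejected
"00": q0 → q2 → q2; q2 is not accepting → rejected

Final answer: "10", "110"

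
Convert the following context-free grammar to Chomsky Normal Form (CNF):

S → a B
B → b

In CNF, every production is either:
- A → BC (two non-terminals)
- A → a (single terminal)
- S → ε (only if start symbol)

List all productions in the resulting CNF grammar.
The grammar has no ε-productions or unit productions to eliminate.
S → a B has terminal a in a right-hand side of length ≥ 2: introduce T_a → a and use T_a in place of a.
B → b is already in CNF (single terminal) – keep it.
S → a B becomes S → T_a B.
Resulting CNF grammar (3 productions): T_a → a; B → b; S → T_a B

Final answer: T_a → a; B → b; S → T_a B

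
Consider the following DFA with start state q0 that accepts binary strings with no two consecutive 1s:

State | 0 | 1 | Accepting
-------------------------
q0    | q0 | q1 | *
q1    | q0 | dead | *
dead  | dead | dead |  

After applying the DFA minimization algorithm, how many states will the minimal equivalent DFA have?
All 3 states are reachable from q0, so none can be removed as unreachable.
Table-filling: first mark every (accepting, non-accepting) pair as distinguishable (accepting: {q0, q1}; non-accepting: {dead}).
Round 1: (q0, q1) on '1' go to q1 and dead, already distinguishable → mark.
Every pair of states is distinguishable, so the DFA is already minimal.
Equivalence classes: {q0}, {q1}, {dead} → 3 states.

Final answer: 3 states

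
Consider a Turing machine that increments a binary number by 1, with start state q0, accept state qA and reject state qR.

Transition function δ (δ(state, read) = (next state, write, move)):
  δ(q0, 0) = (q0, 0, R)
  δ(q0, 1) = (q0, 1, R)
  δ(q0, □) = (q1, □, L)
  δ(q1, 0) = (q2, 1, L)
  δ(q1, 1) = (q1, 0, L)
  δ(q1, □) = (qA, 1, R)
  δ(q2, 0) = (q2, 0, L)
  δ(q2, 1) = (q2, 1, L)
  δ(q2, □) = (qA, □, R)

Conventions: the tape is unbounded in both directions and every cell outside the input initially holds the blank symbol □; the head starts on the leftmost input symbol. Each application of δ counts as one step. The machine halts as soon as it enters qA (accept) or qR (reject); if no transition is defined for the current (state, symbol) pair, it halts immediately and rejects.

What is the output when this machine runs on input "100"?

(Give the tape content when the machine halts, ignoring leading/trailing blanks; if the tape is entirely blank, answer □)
Step 0: [q0]100 (head at position 0)
Step 1: δ(q0, 1) = (q0, 1, R)  ⊢  1[q0]00 (head at position 1)
Step 2: δ(q0, 0) = (q0, 0, R)  ⊢  10[q0]0 (head at position 2)
Step 3: δ(q0, 0) = (q0, 0, R)  ⊢  100[q0]□ (head at position 3)
Step 4: δ(q0, □) = (q1, □, L)  ⊢  10[q1]0□ (head at position 2)
Step 5: δ(q1, 0) = (q2, 1, L)  ⊢  1[q2]01□ (head at position 1)
Step 6: δ(q2, 0) = (q2, 0, L)  ⊢  [q2]101□ (head at position 0)
Step 7: δ(q2, 1) = (q2, 1, L)  ⊢  [q2]□101□ (head at position -1)
Step 8: δ(q2, □) = (qA, □, R)  ⊢  □[qA]101□ (head at position 0)
The machine is in qA, so it halts and accepts.
Tape content when halted (ignoring surrounding blanks): 101

Final answer: Output: 101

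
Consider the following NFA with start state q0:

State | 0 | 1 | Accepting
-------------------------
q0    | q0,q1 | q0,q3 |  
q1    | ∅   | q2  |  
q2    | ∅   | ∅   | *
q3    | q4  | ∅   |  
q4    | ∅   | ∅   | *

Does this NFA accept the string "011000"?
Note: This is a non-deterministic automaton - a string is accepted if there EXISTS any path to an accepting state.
Track the set of states the NFA could be in: start {q0}
Read '0': {q0} → {q0, q1}
Read '1': {q0, q1} → {q0, q2, q3}
Read '1': {q0, q2, q3} → {q0, q3}
Read '0': {q0, q3} → {q0, q1, q4}
Read '0': {q0, q1, q4} → {q0, q1}
Read '0': {q0, q1} → {q0, q1}
Final set {q0, q1} contains no accepting state → rejected.

Final answer: No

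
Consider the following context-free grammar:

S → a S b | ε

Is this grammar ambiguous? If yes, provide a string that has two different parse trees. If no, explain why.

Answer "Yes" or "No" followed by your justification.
At every step exactly one production applies: if the remaining string to generate is non-empty it starts with a and ends with b, forcing S → a S b; if it is empty, S → ε is forced. Hence each string a^n b^n has exactly one derivation (S → a S b applied n times, then S → ε) and one parse tree.

Final answer: No - the grammar is unambiguous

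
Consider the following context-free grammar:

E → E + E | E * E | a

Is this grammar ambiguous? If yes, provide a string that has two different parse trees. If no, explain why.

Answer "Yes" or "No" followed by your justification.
Two different leftmost derivations of a + a * a:
  (1) E ⇒ E + E ⇒ a + E ⇒ a + E * E ⇒ a + a * E ⇒ a + a * a   (tree groups a + (a * a))
  (2) E ⇒ E * E ⇒ E + E * E ⇒ a + E * E ⇒ a + a * E ⇒ a + a * a   (tree groups (a + a) * a)
Two distinct leftmost derivations = two distinct parse trees, so the grammar is ambiguous.

Final answer: Yes - the string 'a + a * a' has two distinct leftmost derivations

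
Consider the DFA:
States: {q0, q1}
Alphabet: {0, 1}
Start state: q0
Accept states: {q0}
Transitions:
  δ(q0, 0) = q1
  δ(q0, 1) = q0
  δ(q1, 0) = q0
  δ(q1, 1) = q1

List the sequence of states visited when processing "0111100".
Starting at q0
Read '0': q0 -> q1
Read '1': q1 -> q1
Read '1': q1 -> q1
Read '1': q1 -> q1
Read '1': q1 -> q1
Read '0': q1 -> q0
Read '0': q0 -> q1

Final answer: q0 -> q1 -> q1 -> q1 -> q1 -> q1 -> q0 -> q1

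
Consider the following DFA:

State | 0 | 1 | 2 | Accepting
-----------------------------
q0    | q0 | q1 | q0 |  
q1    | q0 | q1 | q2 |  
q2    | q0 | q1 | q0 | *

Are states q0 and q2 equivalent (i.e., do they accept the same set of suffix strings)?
Try the suffix ε (the empty string).
From q0: q0 — not accepting.
From q2: q2 — accepting.
The two states disagree on this suffix, so they are not equivalent.

Final answer: No. Distinguishing string: ε (the empty string) - accepted from q2 but not from q0.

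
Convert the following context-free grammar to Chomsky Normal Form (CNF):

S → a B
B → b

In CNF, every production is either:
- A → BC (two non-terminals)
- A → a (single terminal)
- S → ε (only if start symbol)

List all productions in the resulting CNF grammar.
The grammar has no ε-productions or unit productions to eliminate.
S → a B has terminal a in a right-hand side of length ≥ 2: introduce T_a → a and use T_a in place of a.
B → b is already in CNF (single terminal) – keep it.
S → a B becomes S → T_a B.
Resulting CNF grammar (3 productions): T_a → a; B → b; S → T_a B

Final answer: T_a → a; B → b; S → T_a B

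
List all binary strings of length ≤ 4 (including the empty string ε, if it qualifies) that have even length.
Checking every binary string of length 0 to 4:
  Length 0: accepted: ε | rejected: (none)
  Length 1: accepted: (none) | rejected: 0, 1
  Length 2: accepted: 00, 01, 10, 11 | rejected: (none)
  Length 3: accepted: (none) | rejected: 000, 001, 010, 011, 100, 101, 110, 111
  Length 4: accepted: 0000, 0001, 0010, 0011, 0100, 0101, 0110, 0111, 1000, 1001, 1010, 1011, 1100, 1101, 1110, 1111 | rejected: (none)
Total: 21 string(s).

Final answer: ε, 00, 01, 10, 11, 0000, 0001, 0010, 0011, 0100, 0101, 0110, 0111, 1000, 1001, 1010, 1011, 1100, 1101, 1110, 1111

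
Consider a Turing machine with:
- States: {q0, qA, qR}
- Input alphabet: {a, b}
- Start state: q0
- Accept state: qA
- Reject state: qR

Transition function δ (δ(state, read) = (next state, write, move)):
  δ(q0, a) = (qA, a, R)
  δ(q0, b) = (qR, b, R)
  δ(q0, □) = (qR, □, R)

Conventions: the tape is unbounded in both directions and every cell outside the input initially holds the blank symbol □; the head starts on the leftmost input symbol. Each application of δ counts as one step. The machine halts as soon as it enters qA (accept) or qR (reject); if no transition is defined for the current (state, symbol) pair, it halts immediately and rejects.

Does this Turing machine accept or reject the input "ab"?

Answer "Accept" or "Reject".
Step 0: [q0]ab (head at position 0)
Step 1: δ(q0, a) = (qA, a, R)  ⊢  a[qA]b (head at position 1)
The machine is in qA, so it halts and accepts.

Final answer: Accept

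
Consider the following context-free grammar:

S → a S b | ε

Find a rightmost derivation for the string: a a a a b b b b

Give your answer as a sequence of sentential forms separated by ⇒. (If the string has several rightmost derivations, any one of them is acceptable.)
Start with S.
Step 1: the rightmost non-terminal is S; apply S → a S b:  a S b
Step 2: the rightmost non-terminal is S; apply S → a S b:  a a S b b
Step 3: the rightmost non-terminal is S; apply S → a S b:  a a a S b b b
Step 4: the rightmost non-terminal is S; apply S → a S b:  a a a a S b b b b
Step 5: the rightmost non-terminal is S; apply S → ε:  a a a a b b b b

Final answer: S ⇒ a S b ⇒ a a S b b ⇒ a a a S b b b ⇒ a a a a S b b b b ⇒ a a a a b b b b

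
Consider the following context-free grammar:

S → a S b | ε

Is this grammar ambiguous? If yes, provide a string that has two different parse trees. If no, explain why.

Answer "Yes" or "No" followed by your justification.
At every step exactly one production applies: if the remaining string to generate is non-empty it starts with a and ends with b, forcing S → a S b; if it is empty, S → ε is forced. Hence each string a^n b^n has exactly one derivation (S → a S b applied n times, then S → ε) and one parse tree.

Final answer: No - the grammar is unambiguous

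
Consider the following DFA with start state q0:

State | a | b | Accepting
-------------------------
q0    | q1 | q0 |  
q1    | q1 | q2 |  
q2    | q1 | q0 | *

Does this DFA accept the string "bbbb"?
Start in q0.
Read 'b': q0 → q0
Read 'b': q0 → q0
Read 'b': q0 → q0
Read 'b': q0 → q0
Final state q0 is not accepting, so the string is rejected.

Final answer: No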